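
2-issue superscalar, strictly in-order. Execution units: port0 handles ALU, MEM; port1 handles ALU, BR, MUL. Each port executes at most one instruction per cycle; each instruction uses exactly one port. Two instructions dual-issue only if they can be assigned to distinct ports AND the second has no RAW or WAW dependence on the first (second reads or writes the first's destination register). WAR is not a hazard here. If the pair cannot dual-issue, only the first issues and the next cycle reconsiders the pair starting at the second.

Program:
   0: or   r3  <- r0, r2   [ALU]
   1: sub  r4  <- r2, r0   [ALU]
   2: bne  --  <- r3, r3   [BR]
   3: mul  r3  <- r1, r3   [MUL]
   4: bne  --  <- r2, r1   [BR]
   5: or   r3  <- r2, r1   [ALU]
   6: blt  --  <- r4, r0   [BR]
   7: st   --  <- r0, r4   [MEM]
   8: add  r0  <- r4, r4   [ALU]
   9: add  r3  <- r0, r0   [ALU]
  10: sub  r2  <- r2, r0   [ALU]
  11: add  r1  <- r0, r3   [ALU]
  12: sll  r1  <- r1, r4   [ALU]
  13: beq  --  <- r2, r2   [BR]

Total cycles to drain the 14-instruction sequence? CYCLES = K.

  cy0 -> i0&i1 (or.ALU+sub.ALU) pair
  cy1 -> i2 (bne.BR) no-port BR/MUL
  cy2 -> i3 (mul.MUL) no-port MUL/BR
  cy3 -> i4&i5 (bne.BR+or.ALU) pair
  cy4 -> i6&i7 (blt.BR+st.MEM) pair
  cy5 -> i8 (add.ALU) RAW r0
  cy6 -> i9&i10 (add.ALU+sub.ALU) pair
  cy7 -> i11 (add.ALU) RAW+WAW r1
  cy8 -> i12&i13 (sll.ALU+beq.BR) pair

CYCLES = 9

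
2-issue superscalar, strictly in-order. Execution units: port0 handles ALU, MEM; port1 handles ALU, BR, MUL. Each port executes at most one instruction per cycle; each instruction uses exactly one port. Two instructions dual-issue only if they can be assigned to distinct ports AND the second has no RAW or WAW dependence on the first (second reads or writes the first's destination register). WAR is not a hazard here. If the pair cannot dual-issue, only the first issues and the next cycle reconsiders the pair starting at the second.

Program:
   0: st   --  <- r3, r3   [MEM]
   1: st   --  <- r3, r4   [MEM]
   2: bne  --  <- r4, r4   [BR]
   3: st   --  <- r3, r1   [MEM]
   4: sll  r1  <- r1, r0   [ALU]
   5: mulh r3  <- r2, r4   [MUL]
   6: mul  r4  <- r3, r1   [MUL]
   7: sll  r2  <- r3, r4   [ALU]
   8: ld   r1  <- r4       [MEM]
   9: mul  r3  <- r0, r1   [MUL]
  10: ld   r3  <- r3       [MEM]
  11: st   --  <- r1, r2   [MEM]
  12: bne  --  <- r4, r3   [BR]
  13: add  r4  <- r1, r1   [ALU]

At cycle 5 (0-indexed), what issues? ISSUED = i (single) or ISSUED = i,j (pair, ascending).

ISSUED = 7,8

t=0 i0:st ; no-port MEM/MEM
t=1 i1,i2:st;bne ; pair
t=2 i3,i4:st;sll ; pair
t=3 i5:mulh ; no-port MUL/MUL
t=4 i6:mul ; RAW r4
t=5 i7,i8:sll;ld ; pair
t=6 i9:mul ; RAW+WAW r3
t=7 i10:ld ; no-port MEM/MEM
t=8 i11,i12:st;bne ; pair
t=9 i13:add ; tail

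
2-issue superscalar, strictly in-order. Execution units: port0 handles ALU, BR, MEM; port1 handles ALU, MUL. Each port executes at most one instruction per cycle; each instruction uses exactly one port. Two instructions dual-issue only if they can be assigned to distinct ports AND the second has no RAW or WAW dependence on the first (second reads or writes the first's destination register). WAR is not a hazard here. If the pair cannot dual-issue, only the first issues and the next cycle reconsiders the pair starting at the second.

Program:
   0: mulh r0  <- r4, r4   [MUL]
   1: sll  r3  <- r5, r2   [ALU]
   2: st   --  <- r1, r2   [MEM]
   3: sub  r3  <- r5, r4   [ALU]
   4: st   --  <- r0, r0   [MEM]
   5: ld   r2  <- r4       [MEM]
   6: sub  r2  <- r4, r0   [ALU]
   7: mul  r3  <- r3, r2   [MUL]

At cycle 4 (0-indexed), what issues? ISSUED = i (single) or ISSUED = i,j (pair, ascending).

#0 head=0: mulh+sll i0,i1 2-wide
#1 head=2: st+sub i2,i3 2-wide
#2 head=4: st i4 no-port MEM/MEM
#3 head=5: ld i5 WAW r2
#4 head=6: sub i6 RAW r2
#5 head=7: mul i7 tail

ISSUED = 6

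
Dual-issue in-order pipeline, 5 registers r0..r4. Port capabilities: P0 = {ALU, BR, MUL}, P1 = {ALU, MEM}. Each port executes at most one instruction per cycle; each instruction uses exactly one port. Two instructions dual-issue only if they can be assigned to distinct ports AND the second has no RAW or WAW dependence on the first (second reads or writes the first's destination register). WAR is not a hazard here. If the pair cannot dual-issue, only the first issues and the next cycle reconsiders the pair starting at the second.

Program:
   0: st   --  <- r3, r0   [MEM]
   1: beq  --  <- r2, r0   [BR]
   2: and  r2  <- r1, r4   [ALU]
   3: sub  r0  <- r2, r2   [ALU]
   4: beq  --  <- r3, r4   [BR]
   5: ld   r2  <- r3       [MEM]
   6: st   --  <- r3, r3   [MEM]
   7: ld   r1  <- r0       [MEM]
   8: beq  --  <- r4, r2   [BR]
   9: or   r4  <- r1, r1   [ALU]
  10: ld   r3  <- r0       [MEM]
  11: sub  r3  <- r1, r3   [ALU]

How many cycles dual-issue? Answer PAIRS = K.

[0] i0,i1  st.MEM;beq.BR  -- 2-wide
[1] i2  and.ALU  -- RAW r2
[2] i3,i4  sub.ALU;beq.BR  -- 2-wide
[3] i5  ld.MEM  -- no-port MEM/MEM
[4] i6  st.MEM  -- no-port MEM/MEM
[5] i7,i8  ld.MEM;beq.BR  -- 2-wide
[6] i9,i10  or.ALU;ld.MEM  -- 2-wide
[7] i11  sub.ALU  -- tail

PAIRS = 4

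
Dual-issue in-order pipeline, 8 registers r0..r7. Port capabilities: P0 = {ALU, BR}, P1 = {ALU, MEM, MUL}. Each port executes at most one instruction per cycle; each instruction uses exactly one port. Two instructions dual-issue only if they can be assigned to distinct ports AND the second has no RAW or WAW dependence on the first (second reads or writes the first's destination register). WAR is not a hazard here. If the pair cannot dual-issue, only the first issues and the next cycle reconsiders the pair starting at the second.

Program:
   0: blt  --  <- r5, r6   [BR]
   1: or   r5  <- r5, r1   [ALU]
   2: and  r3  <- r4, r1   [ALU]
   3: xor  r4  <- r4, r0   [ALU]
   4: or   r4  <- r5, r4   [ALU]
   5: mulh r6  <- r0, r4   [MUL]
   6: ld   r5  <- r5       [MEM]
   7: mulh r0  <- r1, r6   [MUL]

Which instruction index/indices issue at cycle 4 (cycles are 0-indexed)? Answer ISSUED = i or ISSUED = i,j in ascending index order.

ISSUED = 6

c0: i0/i1 blt.BR or.ALU  dual
c1: i2/i3 and.ALU xor.ALU  dual
c2: i4 or.ALU  RAW r4
c3: i5 mulh.MUL  no-port MUL/MEM
c4: i6 ld.MEM  no-port MEM/MUL
c5: i7 mulh.MUL  tail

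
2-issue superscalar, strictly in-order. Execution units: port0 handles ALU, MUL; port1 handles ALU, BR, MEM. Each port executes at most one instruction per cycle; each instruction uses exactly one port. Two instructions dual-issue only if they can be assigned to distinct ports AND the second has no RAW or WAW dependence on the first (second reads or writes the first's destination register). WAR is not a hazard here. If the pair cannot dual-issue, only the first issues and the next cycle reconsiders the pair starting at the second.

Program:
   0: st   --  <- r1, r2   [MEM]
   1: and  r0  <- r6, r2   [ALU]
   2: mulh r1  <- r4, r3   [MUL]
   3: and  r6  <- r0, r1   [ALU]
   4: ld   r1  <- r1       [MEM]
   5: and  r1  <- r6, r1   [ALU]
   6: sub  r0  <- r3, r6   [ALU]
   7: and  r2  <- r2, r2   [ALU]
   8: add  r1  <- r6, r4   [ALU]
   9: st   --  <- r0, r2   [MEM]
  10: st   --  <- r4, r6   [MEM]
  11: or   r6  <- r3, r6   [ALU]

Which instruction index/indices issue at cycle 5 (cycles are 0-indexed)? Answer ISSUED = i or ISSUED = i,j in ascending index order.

ISSUED = 9

0. st.MEM+and.ALU @i0,i1  | 2-wide
1. mulh.MUL @i2  | RAW r1
2. and.ALU+ld.MEM @i3,i4  | 2-wide
3. and.ALU+sub.ALU @i5,i6  | 2-wide
4. and.ALU+add.ALU @i7,i8  | 2-wide
5. st.MEM @i9  | no-port MEM/MEM
6. st.MEM+or.ALU @i10,i11  | 2-wide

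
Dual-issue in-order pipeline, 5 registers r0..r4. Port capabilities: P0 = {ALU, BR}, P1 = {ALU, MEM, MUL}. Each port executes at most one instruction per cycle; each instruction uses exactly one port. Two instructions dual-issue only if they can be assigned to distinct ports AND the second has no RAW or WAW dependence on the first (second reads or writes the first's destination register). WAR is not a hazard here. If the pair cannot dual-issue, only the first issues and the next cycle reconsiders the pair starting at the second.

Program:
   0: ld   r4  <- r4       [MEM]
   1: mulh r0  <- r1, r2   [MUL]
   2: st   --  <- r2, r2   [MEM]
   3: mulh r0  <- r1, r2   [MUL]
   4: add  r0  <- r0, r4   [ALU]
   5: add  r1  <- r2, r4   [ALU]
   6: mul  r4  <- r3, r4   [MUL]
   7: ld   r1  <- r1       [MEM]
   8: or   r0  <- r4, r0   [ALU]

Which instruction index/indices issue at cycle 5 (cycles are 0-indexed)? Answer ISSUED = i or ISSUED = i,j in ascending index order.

  cy0 -> i0 (ld.MEM) no-port MEM/MUL
  cy1 -> i1 (mulh.MUL) no-port MUL/MEM
  cy2 -> i2 (st.MEM) no-port MEM/MUL
  cy3 -> i3 (mulh.MUL) RAW+WAW r0
  cy4 -> i4+i5 (add.ALU add.ALU) 2-wide
  cy5 -> i6 (mul.MUL) no-port MUL/MEM
  cy6 -> i7+i8 (ld.MEM or.ALU) 2-wide

ISSUED = 6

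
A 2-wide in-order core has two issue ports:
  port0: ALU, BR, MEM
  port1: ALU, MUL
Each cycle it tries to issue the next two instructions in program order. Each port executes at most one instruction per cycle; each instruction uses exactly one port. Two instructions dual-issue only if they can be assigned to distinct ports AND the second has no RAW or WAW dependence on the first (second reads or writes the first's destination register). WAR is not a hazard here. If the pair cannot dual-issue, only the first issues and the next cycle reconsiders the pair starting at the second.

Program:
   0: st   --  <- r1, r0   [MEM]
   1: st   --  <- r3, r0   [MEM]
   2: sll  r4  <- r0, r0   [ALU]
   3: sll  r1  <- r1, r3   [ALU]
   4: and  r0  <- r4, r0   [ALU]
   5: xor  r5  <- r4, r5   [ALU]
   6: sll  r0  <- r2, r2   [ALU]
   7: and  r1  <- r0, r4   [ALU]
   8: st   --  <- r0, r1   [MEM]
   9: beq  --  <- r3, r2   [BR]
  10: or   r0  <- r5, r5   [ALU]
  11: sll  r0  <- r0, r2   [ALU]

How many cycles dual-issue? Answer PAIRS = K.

PAIRS = 4

#0 head=0: st.MEM i0 no-port MEM/MEM
#1 head=1: st.MEM+sll.ALU i1,i2 2-wide
#2 head=3: sll.ALU+and.ALU i3,i4 2-wide
#3 head=5: xor.ALU+sll.ALU i5,i6 2-wide
#4 head=7: and.ALU i7 RAW r1
#5 head=8: st.MEM i8 no-port MEM/BR
#6 head=9: beq.BR+or.ALU i9,i10 2-wide
#7 head=11: sll.ALU i11 tail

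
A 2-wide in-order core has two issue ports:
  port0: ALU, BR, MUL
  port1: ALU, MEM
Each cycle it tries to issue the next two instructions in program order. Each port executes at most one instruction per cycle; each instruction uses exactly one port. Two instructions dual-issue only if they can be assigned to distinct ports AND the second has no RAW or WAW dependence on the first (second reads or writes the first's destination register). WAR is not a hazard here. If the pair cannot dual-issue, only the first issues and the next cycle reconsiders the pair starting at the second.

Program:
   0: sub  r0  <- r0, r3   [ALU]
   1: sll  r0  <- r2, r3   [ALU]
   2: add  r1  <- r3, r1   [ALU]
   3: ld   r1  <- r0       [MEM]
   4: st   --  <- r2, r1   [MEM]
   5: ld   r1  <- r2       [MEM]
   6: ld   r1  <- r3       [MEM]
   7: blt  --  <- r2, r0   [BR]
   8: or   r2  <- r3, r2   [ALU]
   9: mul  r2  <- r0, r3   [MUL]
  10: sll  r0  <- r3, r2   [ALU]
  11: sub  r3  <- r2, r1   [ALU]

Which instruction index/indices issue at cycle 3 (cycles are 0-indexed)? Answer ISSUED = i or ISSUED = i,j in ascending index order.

ISSUED = 4

#0 head=0: sub.ALU i0 WAW r0
#1 head=1: sll.ALU add.ALU i1+i2 2-wide
#2 head=3: ld.MEM i3 no-port MEM/MEM
#3 head=4: st.MEM i4 no-port MEM/MEM
#4 head=5: ld.MEM i5 no-port MEM/MEM
#5 head=6: ld.MEM blt.BR i6+i7 2-wide
#6 head=8: or.ALU i8 WAW r2
#7 head=9: mul.MUL i9 RAW r2
#8 head=10: sll.ALU sub.ALU i10+i11 2-wide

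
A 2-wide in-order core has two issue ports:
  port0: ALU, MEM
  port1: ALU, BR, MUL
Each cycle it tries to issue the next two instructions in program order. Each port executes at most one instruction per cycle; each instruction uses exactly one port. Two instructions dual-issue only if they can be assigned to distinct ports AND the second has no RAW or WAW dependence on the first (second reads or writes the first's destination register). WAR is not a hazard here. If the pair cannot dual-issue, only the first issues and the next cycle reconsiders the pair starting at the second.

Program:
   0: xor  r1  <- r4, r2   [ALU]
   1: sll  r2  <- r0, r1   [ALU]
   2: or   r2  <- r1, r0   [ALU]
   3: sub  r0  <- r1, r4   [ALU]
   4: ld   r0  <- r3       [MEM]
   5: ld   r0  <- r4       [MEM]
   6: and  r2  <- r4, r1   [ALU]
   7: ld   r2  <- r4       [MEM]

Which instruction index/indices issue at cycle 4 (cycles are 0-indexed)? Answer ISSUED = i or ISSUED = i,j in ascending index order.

ISSUED = 5,6

  cy0 -> i0 (xor.ALU) RAW r1
  cy1 -> i1 (sll.ALU) WAW r2
  cy2 -> i2&i3 (or.ALU sub.ALU) pair
  cy3 -> i4 (ld.MEM) no-port MEM/MEM
  cy4 -> i5&i6 (ld.MEM and.ALU) pair
  cy5 -> i7 (ld.MEM) tail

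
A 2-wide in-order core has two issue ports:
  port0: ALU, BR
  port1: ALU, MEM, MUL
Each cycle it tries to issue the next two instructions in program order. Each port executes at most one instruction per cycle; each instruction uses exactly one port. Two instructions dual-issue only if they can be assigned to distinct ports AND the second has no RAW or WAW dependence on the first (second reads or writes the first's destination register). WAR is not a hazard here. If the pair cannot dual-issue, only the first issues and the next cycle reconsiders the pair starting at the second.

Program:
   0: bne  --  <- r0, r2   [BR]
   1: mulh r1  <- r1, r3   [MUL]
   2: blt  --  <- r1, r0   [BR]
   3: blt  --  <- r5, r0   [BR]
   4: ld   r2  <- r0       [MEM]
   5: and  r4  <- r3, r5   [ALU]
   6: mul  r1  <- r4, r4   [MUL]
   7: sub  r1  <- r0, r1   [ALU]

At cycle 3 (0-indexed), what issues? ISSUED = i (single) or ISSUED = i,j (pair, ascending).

t=0 i0+i1:bne.BR+mulh.MUL ; 2-wide
t=1 i2:blt.BR ; no-port BR/BR
t=2 i3+i4:blt.BR+ld.MEM ; 2-wide
t=3 i5:and.ALU ; RAW r4
t=4 i6:mul.MUL ; RAW+WAW r1
t=5 i7:sub.ALU ; tail

ISSUED = 5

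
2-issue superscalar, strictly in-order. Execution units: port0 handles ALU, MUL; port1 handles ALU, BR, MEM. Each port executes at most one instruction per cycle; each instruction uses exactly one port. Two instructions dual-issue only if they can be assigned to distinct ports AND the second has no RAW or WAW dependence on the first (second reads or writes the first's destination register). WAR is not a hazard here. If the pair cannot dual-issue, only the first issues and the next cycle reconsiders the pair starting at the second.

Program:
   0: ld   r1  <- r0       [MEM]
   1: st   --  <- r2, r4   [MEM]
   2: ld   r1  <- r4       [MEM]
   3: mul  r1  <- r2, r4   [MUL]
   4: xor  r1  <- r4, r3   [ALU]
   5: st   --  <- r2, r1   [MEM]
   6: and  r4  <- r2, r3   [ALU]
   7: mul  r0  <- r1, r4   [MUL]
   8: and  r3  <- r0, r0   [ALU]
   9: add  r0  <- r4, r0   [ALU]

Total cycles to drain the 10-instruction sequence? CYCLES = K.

CYCLES = 8

t=0 i0:ld ; no-port MEM/MEM
t=1 i1:st ; no-port MEM/MEM
t=2 i2:ld ; WAW r1
t=3 i3:mul ; WAW r1
t=4 i4:xor ; RAW r1
t=5 i5/i6:st+and ; dual
t=6 i7:mul ; RAW r0
t=7 i8/i9:and+add ; dual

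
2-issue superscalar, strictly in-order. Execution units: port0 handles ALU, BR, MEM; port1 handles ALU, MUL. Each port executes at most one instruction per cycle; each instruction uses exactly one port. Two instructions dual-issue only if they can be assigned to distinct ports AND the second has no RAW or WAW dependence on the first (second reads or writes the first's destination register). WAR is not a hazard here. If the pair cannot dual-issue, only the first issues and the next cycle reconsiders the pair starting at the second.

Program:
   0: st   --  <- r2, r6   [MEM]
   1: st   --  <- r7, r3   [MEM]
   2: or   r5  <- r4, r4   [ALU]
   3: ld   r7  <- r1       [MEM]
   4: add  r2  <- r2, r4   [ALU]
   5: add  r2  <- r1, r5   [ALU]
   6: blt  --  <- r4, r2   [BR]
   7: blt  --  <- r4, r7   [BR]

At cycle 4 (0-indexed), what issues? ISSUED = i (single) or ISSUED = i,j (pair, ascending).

ISSUED = 6

c0: i0 st.MEM  no-port MEM/MEM
c1: i1&i2 st.MEM;or.ALU  dual
c2: i3&i4 ld.MEM;add.ALU  dual
c3: i5 add.ALU  RAW r2
c4: i6 blt.BR  no-port BR/BR
c5: i7 blt.BR  tail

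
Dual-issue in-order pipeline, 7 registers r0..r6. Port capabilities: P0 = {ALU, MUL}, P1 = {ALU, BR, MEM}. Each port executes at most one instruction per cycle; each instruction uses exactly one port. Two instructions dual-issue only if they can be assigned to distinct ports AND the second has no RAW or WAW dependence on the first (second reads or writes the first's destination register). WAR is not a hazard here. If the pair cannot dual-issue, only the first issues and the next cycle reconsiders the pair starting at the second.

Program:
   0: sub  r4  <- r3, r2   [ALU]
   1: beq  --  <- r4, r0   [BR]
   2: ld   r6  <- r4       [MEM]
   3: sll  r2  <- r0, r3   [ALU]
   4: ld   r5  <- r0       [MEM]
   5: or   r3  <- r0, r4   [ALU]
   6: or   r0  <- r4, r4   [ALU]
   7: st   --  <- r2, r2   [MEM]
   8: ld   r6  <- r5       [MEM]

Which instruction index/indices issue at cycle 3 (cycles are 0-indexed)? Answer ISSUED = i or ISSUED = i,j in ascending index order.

ISSUED = 4,5

  cy0 -> i0 (sub) RAW r4
  cy1 -> i1 (beq) no-port BR/MEM
  cy2 -> i2,i3 (ld;sll) pair
  cy3 -> i4,i5 (ld;or) pair
  cy4 -> i6,i7 (or;st) pair
  cy5 -> i8 (ld) tail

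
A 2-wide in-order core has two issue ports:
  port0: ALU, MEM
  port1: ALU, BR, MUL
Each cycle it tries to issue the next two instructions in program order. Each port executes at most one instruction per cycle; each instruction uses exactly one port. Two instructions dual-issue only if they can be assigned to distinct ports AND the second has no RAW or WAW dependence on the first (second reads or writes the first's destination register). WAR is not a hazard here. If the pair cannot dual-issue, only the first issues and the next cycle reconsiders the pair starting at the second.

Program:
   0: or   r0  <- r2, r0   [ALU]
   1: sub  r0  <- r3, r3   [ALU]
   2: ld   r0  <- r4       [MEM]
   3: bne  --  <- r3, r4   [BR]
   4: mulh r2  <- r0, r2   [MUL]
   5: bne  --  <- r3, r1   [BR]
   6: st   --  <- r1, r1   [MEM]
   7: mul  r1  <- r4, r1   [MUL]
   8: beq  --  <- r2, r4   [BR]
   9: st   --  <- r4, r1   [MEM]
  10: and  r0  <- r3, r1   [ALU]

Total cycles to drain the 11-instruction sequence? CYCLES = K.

0. or @i0  | WAW r0
1. sub @i1  | WAW r0
2. ld bne @i2&i3  | 2-wide
3. mulh @i4  | no-port MUL/BR
4. bne st @i5&i6  | 2-wide
5. mul @i7  | no-port MUL/BR
6. beq st @i8&i9  | 2-wide
7. and @i10  | tail

CYCLES = 8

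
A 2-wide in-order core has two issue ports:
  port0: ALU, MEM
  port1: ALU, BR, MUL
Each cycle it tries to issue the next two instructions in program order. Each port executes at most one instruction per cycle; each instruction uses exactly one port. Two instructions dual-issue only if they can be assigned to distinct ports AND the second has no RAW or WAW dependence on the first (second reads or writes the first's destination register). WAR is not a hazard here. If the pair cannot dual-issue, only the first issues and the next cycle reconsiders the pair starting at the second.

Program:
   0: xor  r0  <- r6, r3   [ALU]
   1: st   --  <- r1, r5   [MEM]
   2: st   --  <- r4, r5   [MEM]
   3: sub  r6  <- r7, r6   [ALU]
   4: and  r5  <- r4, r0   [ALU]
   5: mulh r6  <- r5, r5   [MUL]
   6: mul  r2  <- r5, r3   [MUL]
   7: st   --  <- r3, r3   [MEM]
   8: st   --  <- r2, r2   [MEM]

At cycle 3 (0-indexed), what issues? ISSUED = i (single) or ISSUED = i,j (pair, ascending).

ISSUED = 5

0. xor.ALU st.MEM @i0,i1  | pair
1. st.MEM sub.ALU @i2,i3  | pair
2. and.ALU @i4  | RAW r5
3. mulh.MUL @i5  | no-port MUL/MUL
4. mul.MUL st.MEM @i6,i7  | pair
5. st.MEM @i8  | tail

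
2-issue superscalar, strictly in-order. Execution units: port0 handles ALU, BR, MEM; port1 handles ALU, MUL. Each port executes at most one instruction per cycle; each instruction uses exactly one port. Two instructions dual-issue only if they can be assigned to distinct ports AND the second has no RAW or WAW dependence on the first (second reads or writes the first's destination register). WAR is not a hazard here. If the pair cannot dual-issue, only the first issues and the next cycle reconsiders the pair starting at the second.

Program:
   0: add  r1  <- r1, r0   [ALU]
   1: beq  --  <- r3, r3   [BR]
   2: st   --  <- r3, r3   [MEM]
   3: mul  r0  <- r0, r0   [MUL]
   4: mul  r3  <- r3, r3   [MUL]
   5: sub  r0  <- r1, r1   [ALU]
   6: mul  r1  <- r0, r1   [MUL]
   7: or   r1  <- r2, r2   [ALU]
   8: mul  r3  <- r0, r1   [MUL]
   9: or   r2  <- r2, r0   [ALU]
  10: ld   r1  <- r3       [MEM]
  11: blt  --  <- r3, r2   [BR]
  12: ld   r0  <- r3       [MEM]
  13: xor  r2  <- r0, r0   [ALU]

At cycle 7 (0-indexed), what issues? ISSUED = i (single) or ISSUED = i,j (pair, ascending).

ISSUED = 11

c0: i0&i1 add.ALU+beq.BR  pair
c1: i2&i3 st.MEM+mul.MUL  pair
c2: i4&i5 mul.MUL+sub.ALU  pair
c3: i6 mul.MUL  WAW r1
c4: i7 or.ALU  RAW r1
c5: i8&i9 mul.MUL+or.ALU  pair
c6: i10 ld.MEM  no-port MEM/BR
c7: i11 blt.BR  no-port BR/MEM
c8: i12 ld.MEM  RAW r0
c9: i13 xor.ALU  tail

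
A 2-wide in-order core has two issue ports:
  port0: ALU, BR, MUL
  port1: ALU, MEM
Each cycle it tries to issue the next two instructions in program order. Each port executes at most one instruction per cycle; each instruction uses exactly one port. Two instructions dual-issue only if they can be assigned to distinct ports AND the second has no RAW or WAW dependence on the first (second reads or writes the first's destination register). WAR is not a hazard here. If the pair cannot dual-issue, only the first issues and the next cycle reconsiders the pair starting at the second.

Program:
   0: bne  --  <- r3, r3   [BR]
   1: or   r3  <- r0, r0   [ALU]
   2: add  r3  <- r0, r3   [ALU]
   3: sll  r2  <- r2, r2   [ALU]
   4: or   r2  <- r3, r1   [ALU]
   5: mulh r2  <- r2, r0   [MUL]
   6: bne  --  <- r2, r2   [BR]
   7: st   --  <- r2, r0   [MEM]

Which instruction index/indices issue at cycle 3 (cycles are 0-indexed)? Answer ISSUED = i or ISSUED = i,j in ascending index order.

ISSUED = 5

t=0 i0&i1:bne.BR/or.ALU ; dual
t=1 i2&i3:add.ALU/sll.ALU ; dual
t=2 i4:or.ALU ; RAW+WAW r2
t=3 i5:mulh.MUL ; no-port MUL/BR
t=4 i6&i7:bne.BR/st.MEM ; dual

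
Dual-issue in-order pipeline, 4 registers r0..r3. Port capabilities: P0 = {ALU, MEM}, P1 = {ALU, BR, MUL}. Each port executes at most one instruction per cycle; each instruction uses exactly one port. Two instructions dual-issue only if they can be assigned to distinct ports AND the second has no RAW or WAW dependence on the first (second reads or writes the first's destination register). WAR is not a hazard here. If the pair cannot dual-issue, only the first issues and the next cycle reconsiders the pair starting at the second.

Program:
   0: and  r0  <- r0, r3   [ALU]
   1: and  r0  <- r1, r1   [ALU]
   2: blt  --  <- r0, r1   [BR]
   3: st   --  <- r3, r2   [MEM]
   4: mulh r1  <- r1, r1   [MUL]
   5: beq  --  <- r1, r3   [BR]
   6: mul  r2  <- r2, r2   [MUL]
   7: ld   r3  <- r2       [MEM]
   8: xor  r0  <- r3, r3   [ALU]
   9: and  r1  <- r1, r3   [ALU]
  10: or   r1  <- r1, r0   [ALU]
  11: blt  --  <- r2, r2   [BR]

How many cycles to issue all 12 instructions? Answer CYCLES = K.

CYCLES = 9

0. and.ALU @i0  | WAW r0
1. and.ALU @i1  | RAW r0
2. blt.BR st.MEM @i2+i3  | dual
3. mulh.MUL @i4  | no-port MUL/BR
4. beq.BR @i5  | no-port BR/MUL
5. mul.MUL @i6  | RAW r2
6. ld.MEM @i7  | RAW r3
7. xor.ALU and.ALU @i8+i9  | dual
8. or.ALU blt.BR @i10+i11  | dual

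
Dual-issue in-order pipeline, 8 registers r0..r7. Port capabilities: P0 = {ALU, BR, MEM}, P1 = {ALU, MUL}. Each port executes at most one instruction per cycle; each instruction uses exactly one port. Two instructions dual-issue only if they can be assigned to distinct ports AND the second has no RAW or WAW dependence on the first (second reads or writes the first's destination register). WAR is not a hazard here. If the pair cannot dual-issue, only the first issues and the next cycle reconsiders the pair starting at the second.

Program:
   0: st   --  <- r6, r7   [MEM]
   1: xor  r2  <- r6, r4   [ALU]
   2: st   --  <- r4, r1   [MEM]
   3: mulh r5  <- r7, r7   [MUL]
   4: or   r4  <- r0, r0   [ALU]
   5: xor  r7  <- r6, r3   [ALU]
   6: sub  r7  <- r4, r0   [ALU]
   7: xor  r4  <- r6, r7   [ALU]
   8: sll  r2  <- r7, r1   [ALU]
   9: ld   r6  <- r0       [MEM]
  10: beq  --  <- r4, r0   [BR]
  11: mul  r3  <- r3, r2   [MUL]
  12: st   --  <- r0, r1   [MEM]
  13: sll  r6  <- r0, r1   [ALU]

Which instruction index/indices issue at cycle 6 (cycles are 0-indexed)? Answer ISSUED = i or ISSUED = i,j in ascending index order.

0. st.MEM;xor.ALU @i0&i1  | 2-wide
1. st.MEM;mulh.MUL @i2&i3  | 2-wide
2. or.ALU;xor.ALU @i4&i5  | 2-wide
3. sub.ALU @i6  | RAW r7
4. xor.ALU;sll.ALU @i7&i8  | 2-wide
5. ld.MEM @i9  | no-port MEM/BR
6. beq.BR;mul.MUL @i10&i11  | 2-wide
7. st.MEM;sll.ALU @i12&i13  | 2-wide

ISSUED = 10,11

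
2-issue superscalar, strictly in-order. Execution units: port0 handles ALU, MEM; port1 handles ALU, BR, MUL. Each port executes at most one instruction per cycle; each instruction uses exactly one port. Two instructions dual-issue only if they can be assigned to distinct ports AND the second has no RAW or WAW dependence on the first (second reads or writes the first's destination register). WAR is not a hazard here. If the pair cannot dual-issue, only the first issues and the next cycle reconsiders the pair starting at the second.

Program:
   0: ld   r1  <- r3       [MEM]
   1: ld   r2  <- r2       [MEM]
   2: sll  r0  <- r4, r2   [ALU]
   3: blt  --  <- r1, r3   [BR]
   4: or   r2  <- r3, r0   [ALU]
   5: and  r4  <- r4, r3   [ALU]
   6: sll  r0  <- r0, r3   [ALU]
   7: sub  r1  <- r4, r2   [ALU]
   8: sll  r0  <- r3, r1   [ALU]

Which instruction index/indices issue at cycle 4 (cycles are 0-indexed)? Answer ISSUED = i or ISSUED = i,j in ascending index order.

ISSUED = 6,7

[0] i0  ld.MEM  -- no-port MEM/MEM
[1] i1  ld.MEM  -- RAW r2
[2] i2,i3  sll.ALU+blt.BR  -- dual
[3] i4,i5  or.ALU+and.ALU  -- dual
[4] i6,i7  sll.ALU+sub.ALU  -- dual
[5] i8  sll.ALU  -- tail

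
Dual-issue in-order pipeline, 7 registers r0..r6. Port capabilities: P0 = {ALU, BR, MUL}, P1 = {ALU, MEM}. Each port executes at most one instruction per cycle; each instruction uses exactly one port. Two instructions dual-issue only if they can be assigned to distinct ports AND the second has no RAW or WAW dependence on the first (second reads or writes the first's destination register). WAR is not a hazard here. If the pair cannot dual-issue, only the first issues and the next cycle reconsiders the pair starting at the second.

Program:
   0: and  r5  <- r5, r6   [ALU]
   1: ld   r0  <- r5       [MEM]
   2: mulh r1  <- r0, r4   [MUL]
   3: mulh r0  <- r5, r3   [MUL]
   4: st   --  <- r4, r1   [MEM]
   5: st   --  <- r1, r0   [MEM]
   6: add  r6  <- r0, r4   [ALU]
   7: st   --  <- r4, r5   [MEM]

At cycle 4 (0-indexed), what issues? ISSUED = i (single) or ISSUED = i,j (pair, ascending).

t=0 i0:and ; RAW r5
t=1 i1:ld ; RAW r0
t=2 i2:mulh ; no-port MUL/MUL
t=3 i3&i4:mulh/st ; pair
t=4 i5&i6:st/add ; pair
t=5 i7:st ; tail

ISSUED = 5,6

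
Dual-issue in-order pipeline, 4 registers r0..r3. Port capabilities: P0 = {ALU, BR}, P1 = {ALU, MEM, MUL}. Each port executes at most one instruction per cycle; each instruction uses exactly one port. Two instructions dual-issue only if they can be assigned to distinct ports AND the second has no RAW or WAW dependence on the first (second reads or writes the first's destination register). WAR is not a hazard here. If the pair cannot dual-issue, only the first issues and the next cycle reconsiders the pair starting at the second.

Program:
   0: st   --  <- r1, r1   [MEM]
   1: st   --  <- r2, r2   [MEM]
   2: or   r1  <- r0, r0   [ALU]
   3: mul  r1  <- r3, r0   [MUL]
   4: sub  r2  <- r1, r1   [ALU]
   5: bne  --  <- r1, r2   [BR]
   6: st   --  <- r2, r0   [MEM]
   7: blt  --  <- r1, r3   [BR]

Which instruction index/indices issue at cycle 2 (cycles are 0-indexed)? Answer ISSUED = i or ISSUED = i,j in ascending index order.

  cy0 -> i0 (st.MEM) no-port MEM/MEM
  cy1 -> i1&i2 (st.MEM or.ALU) 2-wide
  cy2 -> i3 (mul.MUL) RAW r1
  cy3 -> i4 (sub.ALU) RAW r2
  cy4 -> i5&i6 (bne.BR st.MEM) 2-wide
  cy5 -> i7 (blt.BR) tail

ISSUED = 3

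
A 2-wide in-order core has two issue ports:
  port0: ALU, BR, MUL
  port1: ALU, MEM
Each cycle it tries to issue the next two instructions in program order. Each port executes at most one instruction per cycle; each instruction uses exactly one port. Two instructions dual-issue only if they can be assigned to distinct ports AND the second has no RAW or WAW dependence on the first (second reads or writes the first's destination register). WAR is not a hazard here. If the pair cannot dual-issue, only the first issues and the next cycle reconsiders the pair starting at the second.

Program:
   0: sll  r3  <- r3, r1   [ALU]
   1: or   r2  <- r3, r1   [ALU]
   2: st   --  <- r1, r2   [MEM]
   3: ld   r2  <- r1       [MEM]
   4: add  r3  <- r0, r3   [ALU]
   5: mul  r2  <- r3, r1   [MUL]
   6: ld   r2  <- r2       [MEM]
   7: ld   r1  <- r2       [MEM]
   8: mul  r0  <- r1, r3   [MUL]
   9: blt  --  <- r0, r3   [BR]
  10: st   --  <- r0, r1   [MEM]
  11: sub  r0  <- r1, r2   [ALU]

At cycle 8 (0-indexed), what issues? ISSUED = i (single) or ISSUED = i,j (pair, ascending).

ISSUED = 9,10

c0: i0 sll  RAW r3
c1: i1 or  RAW r2
c2: i2 st  no-port MEM/MEM
c3: i3,i4 ld/add  dual
c4: i5 mul  RAW+WAW r2
c5: i6 ld  no-port MEM/MEM
c6: i7 ld  RAW r1
c7: i8 mul  no-port MUL/BR
c8: i9,i10 blt/st  dual
c9: i11 sub  tail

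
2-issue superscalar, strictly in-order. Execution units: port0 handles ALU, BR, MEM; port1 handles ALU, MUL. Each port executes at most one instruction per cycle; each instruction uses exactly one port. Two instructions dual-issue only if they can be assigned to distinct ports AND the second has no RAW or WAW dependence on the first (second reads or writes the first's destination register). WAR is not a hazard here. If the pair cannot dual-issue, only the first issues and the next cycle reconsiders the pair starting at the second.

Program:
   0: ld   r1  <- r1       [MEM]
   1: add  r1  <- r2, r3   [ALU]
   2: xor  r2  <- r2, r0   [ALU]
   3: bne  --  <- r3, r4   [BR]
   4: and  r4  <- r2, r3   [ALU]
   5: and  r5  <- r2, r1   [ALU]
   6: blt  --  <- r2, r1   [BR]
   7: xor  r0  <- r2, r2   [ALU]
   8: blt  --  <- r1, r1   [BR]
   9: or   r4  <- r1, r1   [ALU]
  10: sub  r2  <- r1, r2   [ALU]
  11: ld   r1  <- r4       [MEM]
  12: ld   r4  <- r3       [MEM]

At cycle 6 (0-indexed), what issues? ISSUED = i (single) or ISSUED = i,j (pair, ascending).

[0] i0  ld  -- WAW r1
[1] i1&i2  add/xor  -- 2-wide
[2] i3&i4  bne/and  -- 2-wide
[3] i5&i6  and/blt  -- 2-wide
[4] i7&i8  xor/blt  -- 2-wide
[5] i9&i10  or/sub  -- 2-wide
[6] i11  ld  -- no-port MEM/MEM
[7] i12  ld  -- tail

ISSUED = 11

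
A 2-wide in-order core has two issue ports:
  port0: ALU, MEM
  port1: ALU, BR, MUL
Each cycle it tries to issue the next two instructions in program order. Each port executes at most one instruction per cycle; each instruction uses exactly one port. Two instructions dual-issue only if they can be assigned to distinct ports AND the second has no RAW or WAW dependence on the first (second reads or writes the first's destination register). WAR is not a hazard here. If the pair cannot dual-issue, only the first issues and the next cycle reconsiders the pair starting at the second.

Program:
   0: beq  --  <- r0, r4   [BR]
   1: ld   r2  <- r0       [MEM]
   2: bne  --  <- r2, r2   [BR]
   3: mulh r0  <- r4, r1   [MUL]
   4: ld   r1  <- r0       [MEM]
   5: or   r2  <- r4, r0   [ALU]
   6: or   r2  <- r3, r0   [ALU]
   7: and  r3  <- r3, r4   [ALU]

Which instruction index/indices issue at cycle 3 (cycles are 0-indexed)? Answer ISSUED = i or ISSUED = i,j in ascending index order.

ISSUED = 4,5

#0 head=0: beq.BR ld.MEM i0+i1 2-wide
#1 head=2: bne.BR i2 no-port BR/MUL
#2 head=3: mulh.MUL i3 RAW r0
#3 head=4: ld.MEM or.ALU i4+i5 2-wide
#4 head=6: or.ALU and.ALU i6+i7 2-wide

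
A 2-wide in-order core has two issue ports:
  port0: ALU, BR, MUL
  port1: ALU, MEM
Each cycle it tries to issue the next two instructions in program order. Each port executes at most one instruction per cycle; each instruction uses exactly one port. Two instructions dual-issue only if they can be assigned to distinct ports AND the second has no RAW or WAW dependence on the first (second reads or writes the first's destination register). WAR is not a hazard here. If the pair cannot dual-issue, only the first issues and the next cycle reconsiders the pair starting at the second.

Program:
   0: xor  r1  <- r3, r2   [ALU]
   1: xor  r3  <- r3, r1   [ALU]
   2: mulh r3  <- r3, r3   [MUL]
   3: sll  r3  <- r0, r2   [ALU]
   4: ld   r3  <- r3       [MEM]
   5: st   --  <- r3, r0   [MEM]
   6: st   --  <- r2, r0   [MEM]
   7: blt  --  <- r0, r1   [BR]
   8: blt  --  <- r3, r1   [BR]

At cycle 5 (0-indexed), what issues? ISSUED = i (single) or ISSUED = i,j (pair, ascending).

#0 head=0: xor.ALU i0 RAW r1
#1 head=1: xor.ALU i1 RAW+WAW r3
#2 head=2: mulh.MUL i2 WAW r3
#3 head=3: sll.ALU i3 RAW+WAW r3
#4 head=4: ld.MEM i4 no-port MEM/MEM
#5 head=5: st.MEM i5 no-port MEM/MEM
#6 head=6: st.MEM+blt.BR i6+i7 pair
#7 head=8: blt.BR i8 tail

ISSUED = 5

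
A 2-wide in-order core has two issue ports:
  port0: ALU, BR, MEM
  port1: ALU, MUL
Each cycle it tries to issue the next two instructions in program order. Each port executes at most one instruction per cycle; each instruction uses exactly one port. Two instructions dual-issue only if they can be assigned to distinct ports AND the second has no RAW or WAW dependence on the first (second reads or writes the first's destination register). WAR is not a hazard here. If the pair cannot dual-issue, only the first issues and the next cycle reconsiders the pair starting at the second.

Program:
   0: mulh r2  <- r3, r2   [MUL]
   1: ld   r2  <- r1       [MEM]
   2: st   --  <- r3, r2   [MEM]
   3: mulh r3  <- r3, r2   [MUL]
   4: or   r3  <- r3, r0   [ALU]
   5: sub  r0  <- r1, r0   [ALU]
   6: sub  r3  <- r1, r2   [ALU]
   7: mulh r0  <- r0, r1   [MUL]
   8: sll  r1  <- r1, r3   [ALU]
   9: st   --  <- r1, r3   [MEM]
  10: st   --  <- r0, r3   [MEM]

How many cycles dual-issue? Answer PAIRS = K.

PAIRS = 3

c0: i0 mulh.MUL  WAW r2
c1: i1 ld.MEM  no-port MEM/MEM
c2: i2,i3 st.MEM/mulh.MUL  dual
c3: i4,i5 or.ALU/sub.ALU  dual
c4: i6,i7 sub.ALU/mulh.MUL  dual
c5: i8 sll.ALU  RAW r1
c6: i9 st.MEM  no-port MEM/MEM
c7: i10 st.MEM  tail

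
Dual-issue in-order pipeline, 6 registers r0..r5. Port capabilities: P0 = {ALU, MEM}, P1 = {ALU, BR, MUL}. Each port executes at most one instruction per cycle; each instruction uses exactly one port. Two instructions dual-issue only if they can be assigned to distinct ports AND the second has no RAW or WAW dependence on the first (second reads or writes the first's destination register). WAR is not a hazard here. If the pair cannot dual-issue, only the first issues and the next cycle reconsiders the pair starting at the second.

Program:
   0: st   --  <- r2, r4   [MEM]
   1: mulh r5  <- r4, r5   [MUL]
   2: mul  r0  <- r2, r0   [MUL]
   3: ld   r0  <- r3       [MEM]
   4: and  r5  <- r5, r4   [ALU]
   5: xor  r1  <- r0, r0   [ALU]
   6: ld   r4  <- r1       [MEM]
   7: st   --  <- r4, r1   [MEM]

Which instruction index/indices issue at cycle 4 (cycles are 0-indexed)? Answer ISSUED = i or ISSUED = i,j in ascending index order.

ISSUED = 6

c0: i0,i1 st/mulh  pair
c1: i2 mul  WAW r0
c2: i3,i4 ld/and  pair
c3: i5 xor  RAW r1
c4: i6 ld  no-port MEM/MEM
c5: i7 st  tail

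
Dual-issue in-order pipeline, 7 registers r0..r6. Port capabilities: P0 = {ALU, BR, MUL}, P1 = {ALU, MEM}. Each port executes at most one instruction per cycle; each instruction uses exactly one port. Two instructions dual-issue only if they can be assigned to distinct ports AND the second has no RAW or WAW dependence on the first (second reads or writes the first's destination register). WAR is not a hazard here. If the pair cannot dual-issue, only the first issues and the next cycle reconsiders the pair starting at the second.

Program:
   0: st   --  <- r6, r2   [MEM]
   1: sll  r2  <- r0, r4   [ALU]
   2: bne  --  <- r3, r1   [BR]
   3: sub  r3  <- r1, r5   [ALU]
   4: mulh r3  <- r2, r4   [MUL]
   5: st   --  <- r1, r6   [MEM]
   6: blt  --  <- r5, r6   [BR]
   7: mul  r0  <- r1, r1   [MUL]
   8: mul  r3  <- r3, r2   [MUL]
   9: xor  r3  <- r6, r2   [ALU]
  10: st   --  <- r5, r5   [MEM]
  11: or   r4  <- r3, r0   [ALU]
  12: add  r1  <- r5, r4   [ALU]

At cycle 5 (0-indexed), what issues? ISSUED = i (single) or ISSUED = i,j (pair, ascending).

ISSUED = 8

  cy0 -> i0,i1 (st.MEM;sll.ALU) dual
  cy1 -> i2,i3 (bne.BR;sub.ALU) dual
  cy2 -> i4,i5 (mulh.MUL;st.MEM) dual
  cy3 -> i6 (blt.BR) no-port BR/MUL
  cy4 -> i7 (mul.MUL) no-port MUL/MUL
  cy5 -> i8 (mul.MUL) WAW r3
  cy6 -> i9,i10 (xor.ALU;st.MEM) dual
  cy7 -> i11 (or.ALU) RAW r4
  cy8 -> i12 (add.ALU) tail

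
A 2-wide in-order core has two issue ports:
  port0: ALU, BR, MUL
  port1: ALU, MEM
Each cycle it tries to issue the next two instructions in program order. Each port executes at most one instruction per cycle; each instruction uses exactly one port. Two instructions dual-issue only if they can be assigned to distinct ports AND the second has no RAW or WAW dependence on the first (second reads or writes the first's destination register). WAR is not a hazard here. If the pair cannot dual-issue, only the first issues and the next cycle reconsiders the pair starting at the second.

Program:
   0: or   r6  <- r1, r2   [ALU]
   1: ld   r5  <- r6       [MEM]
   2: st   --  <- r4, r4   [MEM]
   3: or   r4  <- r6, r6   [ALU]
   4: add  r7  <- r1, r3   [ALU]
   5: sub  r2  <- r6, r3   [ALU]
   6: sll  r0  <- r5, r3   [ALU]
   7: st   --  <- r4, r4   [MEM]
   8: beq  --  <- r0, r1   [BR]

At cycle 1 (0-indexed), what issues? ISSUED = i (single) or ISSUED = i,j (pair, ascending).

ISSUED = 1

  cy0 -> i0 (or) RAW r6
  cy1 -> i1 (ld) no-port MEM/MEM
  cy2 -> i2&i3 (st+or) 2-wide
  cy3 -> i4&i5 (add+sub) 2-wide
  cy4 -> i6&i7 (sll+st) 2-wide
  cy5 -> i8 (beq) tail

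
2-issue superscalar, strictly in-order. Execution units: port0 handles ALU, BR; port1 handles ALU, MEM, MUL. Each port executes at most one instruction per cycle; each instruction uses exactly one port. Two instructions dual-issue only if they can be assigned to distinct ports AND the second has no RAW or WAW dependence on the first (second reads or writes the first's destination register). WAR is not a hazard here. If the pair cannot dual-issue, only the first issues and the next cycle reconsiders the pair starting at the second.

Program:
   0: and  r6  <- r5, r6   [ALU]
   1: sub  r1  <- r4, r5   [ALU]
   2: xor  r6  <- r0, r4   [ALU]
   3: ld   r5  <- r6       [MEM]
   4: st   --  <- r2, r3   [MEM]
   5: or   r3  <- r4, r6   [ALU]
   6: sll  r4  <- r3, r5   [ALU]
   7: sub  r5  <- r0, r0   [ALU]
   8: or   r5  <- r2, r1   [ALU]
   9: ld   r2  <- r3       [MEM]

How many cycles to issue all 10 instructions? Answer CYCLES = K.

CYCLES = 6

#0 head=0: and.ALU sub.ALU i0/i1 2-wide
#1 head=2: xor.ALU i2 RAW r6
#2 head=3: ld.MEM i3 no-port MEM/MEM
#3 head=4: st.MEM or.ALU i4/i5 2-wide
#4 head=6: sll.ALU sub.ALU i6/i7 2-wide
#5 head=8: or.ALU ld.MEM i8/i9 2-wide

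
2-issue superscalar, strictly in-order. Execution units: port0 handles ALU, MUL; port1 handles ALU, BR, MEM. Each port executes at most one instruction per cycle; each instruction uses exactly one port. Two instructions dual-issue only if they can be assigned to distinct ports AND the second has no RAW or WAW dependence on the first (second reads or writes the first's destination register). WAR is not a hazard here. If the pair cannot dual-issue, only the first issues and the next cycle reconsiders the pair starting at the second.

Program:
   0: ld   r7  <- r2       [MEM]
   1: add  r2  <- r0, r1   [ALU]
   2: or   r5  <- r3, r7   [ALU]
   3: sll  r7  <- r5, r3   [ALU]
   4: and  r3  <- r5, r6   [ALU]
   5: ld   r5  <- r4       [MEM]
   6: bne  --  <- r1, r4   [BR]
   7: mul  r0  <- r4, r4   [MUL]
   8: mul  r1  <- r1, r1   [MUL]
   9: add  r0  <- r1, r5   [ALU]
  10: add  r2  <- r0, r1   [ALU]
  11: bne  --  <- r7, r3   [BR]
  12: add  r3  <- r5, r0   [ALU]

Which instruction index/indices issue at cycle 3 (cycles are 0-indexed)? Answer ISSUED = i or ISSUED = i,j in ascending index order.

ISSUED = 5

#0 head=0: ld.MEM+add.ALU i0+i1 pair
#1 head=2: or.ALU i2 RAW r5
#2 head=3: sll.ALU+and.ALU i3+i4 pair
#3 head=5: ld.MEM i5 no-port MEM/BR
#4 head=6: bne.BR+mul.MUL i6+i7 pair
#5 head=8: mul.MUL i8 RAW r1
#6 head=9: add.ALU i9 RAW r0
#7 head=10: add.ALU+bne.BR i10+i11 pair
#8 head=12: add.ALU i12 tail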